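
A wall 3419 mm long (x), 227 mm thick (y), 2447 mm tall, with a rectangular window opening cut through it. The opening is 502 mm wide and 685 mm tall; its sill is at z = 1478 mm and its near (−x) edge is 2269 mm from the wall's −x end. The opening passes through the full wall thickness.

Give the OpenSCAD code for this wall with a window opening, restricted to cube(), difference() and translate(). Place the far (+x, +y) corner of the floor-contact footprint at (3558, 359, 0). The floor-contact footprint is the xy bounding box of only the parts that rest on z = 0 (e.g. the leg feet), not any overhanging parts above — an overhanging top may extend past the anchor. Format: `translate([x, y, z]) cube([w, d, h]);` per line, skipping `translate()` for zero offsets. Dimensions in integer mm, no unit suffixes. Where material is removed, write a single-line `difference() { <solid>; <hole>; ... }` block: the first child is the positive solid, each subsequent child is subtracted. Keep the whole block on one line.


difference() { translate([139, 132, 0]) cube([3419, 227, 2447]); translate([2408, 132, 1478]) cube([502, 227, 685]); }


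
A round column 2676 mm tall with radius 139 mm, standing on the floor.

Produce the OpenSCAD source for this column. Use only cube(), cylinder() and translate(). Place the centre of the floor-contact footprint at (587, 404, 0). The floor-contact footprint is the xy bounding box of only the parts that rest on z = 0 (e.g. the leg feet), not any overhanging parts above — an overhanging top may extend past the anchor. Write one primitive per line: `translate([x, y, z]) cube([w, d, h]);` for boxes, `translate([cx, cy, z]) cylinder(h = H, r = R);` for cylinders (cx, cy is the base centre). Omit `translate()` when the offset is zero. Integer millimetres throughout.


translate([587, 404, 0]) cylinder(h = 2676, r = 139);


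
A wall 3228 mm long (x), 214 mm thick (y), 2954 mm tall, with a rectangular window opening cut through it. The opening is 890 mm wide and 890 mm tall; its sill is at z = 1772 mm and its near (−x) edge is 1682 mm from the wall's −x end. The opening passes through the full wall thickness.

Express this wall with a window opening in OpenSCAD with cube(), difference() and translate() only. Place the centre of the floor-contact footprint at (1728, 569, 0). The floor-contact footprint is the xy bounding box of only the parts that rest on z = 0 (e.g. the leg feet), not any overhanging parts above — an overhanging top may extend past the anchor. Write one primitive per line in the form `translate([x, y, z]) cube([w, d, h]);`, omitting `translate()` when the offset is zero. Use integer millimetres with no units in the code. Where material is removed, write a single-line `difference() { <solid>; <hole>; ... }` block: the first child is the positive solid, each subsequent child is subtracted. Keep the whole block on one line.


difference() { translate([114, 462, 0]) cube([3228, 214, 2954]); translate([1796, 462, 1772]) cube([890, 214, 890]); }


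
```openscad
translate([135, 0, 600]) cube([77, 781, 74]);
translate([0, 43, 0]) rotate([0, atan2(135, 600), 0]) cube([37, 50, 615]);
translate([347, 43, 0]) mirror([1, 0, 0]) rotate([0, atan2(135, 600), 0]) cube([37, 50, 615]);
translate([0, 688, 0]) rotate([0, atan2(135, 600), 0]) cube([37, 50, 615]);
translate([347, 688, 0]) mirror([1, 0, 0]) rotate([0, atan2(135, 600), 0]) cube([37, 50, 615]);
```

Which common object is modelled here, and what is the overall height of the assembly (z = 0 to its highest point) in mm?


A sawhorse. The overall height is 674 mm.

A beam across two mirrored pairs of raked legs — a sawhorse. The beam's underside is at z = 600 (matching the legs' vertical rise in atan2(135, 600)) and the beam is 74 mm tall, so its top is at 600 + 74 = 674 mm. The raked legs top out at the beam's underside, so that is the highest point.


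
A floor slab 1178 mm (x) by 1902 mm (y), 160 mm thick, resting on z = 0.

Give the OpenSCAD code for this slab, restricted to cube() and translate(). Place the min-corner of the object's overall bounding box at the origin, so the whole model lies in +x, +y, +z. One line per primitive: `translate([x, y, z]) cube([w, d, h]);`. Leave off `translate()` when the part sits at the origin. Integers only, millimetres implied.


cube([1178, 1902, 160]);


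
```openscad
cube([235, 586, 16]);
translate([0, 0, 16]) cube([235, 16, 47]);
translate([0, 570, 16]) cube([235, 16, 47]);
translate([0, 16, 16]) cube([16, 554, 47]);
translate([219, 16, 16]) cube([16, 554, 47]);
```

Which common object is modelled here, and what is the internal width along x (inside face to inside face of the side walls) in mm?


An open box. The internal width is 203 mm.

A 235×586 base slab with four walls standing on it — an open box. The base is 235 mm wide and the walls are 16 mm thick, so the internal width is 235 − 2 × 16 = 203 mm.


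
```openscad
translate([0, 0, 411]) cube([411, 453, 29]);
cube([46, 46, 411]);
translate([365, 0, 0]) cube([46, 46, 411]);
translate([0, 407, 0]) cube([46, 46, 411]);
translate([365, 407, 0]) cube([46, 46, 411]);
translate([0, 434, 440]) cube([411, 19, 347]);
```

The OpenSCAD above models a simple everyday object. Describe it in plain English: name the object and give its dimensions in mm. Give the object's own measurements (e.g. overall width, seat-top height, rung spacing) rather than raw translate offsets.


A chair. The seat is a 411×453×29 mm slab with its top at z = 440 mm, on four 46×46 mm corner legs (flush with the seat edges, standing on z = 0). A flat backrest 19 mm thick, 347 mm tall, spans the full seat width and rises from the seat top along its +y edge, rear face flush with the rear of the seat.


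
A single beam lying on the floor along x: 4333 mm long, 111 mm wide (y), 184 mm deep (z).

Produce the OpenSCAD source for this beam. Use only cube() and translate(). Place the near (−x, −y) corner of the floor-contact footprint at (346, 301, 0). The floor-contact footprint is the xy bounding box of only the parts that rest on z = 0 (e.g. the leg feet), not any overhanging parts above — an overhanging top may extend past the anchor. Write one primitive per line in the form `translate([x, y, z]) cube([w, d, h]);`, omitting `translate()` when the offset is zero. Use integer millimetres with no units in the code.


translate([346, 301, 0]) cube([4333, 111, 184]);


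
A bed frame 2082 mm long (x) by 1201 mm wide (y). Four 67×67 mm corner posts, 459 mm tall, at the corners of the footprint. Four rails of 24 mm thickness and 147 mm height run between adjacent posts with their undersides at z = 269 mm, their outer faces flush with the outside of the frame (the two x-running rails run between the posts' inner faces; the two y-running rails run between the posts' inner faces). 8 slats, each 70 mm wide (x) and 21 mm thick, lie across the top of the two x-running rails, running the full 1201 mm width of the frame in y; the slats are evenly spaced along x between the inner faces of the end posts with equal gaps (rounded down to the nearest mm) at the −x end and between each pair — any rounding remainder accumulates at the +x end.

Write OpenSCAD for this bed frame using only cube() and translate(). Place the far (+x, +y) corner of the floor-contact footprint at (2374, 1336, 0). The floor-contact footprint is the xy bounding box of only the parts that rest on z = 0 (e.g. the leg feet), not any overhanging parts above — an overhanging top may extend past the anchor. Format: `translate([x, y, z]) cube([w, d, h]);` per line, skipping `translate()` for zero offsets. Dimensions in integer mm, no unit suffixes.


// slat z = rail_z + rail_h = 269 + 147 = 416
// slat gap = ⌊(1948 − 8·70) / 9⌋ = 154
translate([292, 135, 0]) cube([67, 67, 459]);
translate([292, 1269, 0]) cube([67, 67, 459]);
translate([2307, 135, 0]) cube([67, 67, 459]);
translate([2307, 1269, 0]) cube([67, 67, 459]);
translate([359, 135, 269]) cube([1948, 24, 147]);
translate([359, 1312, 269]) cube([1948, 24, 147]);
translate([292, 202, 269]) cube([24, 1067, 147]);
translate([2350, 202, 269]) cube([24, 1067, 147]);
translate([513, 135, 416]) cube([70, 1201, 21]);
translate([737, 135, 416]) cube([70, 1201, 21]);
translate([961, 135, 416]) cube([70, 1201, 21]);
translate([1185, 135, 416]) cube([70, 1201, 21]);
translate([1409, 135, 416]) cube([70, 1201, 21]);
translate([1633, 135, 416]) cube([70, 1201, 21]);
translate([1857, 135, 416]) cube([70, 1201, 21]);
translate([2081, 135, 416]) cube([70, 1201, 21]);


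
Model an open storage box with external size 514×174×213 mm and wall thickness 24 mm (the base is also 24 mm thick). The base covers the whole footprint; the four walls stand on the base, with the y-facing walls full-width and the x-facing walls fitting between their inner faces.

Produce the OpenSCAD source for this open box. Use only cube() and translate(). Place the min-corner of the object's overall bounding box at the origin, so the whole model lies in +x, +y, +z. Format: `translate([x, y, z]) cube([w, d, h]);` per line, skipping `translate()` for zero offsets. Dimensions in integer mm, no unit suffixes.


cube([514, 174, 24]);
translate([0, 0, 24]) cube([514, 24, 189]);
translate([0, 150, 24]) cube([514, 24, 189]);
translate([0, 24, 24]) cube([24, 126, 189]);
translate([490, 24, 24]) cube([24, 126, 189]);


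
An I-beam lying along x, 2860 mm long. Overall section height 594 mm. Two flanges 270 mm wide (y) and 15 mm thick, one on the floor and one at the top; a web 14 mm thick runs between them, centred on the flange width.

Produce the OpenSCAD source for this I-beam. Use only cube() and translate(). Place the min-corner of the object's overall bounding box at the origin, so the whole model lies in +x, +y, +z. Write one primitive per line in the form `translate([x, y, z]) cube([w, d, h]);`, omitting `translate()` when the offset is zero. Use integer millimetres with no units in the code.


cube([2860, 270, 15]);
translate([0, 128, 15]) cube([2860, 14, 564]);
translate([0, 0, 579]) cube([2860, 270, 15]);


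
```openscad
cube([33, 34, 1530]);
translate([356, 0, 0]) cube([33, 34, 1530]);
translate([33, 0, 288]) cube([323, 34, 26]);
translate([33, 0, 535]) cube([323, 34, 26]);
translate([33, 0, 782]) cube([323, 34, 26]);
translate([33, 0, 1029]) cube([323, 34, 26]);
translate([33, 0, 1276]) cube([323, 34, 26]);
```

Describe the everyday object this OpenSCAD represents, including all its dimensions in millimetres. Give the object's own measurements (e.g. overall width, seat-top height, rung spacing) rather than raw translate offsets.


A straight ladder. Two 33×34 mm vertical rails, 1530 mm tall, stand 389 mm apart (outside-to-outside) with their front faces coplanar on the −y side. 5 rungs, each 34 mm deep and 26 mm tall, span between the inner faces of the rails, front faces flush with the rails. The lowest rung's underside is at z = 288 mm and rungs are spaced 247 mm apart (underside to underside).


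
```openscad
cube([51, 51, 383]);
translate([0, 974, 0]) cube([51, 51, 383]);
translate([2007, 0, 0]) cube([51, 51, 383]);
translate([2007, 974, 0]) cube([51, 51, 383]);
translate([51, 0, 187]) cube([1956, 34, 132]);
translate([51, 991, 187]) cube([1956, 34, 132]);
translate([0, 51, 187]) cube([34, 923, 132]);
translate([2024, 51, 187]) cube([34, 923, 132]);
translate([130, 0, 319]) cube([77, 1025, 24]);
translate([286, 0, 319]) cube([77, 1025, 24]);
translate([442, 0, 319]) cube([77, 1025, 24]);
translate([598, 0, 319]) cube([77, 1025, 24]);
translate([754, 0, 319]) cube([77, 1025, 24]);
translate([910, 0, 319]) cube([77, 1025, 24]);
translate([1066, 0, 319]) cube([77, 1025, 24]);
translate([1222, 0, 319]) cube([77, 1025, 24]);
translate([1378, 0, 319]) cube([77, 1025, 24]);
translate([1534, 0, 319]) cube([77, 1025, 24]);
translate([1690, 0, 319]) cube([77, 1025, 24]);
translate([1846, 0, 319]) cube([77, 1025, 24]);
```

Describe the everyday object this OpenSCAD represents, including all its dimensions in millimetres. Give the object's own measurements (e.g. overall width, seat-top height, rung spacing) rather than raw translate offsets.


A bed frame 2058 mm long (x) by 1025 mm wide (y). Four 51×51 mm corner posts, 383 mm tall, at the corners of the footprint. Four rails of 34 mm thickness and 132 mm height run between adjacent posts with their undersides at z = 187 mm, their outer faces flush with the outside of the frame (the two x-running rails run between the posts' inner faces; the two y-running rails run between the posts' inner faces). 12 slats, each 77 mm wide (x) and 24 mm thick, lie across the top of the two x-running rails, running the full 1025 mm width of the frame in y; along x they sit between the end posts with a 79 mm gap after the −x posts and between neighbouring slats, leaving 84 mm before the +x posts.


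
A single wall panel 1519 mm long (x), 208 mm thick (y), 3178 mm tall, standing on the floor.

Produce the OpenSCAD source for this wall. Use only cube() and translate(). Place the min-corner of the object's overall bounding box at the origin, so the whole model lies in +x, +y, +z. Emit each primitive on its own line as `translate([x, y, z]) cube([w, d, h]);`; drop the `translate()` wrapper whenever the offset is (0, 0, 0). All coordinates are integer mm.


cube([1519, 208, 3178]);


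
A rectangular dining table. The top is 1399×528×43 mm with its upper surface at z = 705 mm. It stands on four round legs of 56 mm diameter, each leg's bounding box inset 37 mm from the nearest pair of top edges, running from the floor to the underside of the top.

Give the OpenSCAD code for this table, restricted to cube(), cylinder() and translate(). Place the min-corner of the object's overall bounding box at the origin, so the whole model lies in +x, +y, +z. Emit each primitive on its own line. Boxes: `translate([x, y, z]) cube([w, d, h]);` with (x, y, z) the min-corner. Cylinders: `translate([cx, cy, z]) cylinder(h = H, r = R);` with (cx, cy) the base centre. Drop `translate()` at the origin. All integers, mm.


translate([0, 0, 662]) cube([1399, 528, 43]);
translate([65, 65, 0]) cylinder(h = 662, r = 28);
translate([1334, 65, 0]) cylinder(h = 662, r = 28);
translate([65, 463, 0]) cylinder(h = 662, r = 28);
translate([1334, 463, 0]) cylinder(h = 662, r = 28);


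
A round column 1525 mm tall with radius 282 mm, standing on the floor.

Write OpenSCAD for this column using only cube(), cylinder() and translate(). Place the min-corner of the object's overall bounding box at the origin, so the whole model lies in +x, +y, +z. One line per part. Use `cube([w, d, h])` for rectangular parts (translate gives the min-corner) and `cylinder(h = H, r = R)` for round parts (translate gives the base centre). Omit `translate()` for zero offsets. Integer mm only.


translate([282, 282, 0]) cylinder(h = 1525, r = 282);


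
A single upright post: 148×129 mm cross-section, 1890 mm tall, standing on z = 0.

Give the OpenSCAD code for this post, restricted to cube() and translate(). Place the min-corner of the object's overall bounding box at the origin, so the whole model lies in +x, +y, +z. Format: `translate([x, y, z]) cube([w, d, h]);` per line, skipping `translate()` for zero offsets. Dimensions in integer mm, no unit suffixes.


cube([148, 129, 1890]);


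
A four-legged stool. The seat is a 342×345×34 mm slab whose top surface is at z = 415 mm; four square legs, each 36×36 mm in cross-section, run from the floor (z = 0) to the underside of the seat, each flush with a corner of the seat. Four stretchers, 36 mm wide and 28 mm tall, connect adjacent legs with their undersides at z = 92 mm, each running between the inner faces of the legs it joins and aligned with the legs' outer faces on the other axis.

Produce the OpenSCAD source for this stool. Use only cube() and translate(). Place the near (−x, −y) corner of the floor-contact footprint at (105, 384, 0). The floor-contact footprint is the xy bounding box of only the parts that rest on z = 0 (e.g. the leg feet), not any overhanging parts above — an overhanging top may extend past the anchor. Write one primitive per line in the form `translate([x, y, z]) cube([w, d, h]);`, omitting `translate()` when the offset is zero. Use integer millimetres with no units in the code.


// leg_h = 415 - 34 = 381
// stretcher span = 342 - 2*36 = 270
translate([105, 384, 381]) cube([342, 345, 34]);
translate([105, 384, 0]) cube([36, 36, 381]);
translate([411, 384, 0]) cube([36, 36, 381]);
translate([105, 693, 0]) cube([36, 36, 381]);
translate([411, 693, 0]) cube([36, 36, 381]);
translate([141, 384, 92]) cube([270, 36, 28]);
translate([141, 693, 92]) cube([270, 36, 28]);
translate([105, 420, 92]) cube([36, 273, 28]);
translate([411, 420, 92]) cube([36, 273, 28]);


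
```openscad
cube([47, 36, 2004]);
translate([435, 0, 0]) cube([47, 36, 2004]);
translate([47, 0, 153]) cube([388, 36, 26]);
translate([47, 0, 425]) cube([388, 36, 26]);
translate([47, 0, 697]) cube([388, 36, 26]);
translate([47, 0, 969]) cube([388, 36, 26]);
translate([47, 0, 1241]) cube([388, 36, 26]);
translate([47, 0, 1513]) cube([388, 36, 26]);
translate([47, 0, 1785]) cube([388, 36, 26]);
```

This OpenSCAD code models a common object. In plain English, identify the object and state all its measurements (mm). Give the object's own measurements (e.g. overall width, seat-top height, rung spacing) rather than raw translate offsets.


A straight ladder. Two 47×36 mm vertical rails, 2004 mm tall, stand 482 mm apart (outside-to-outside) with their front faces coplanar on the −y side. 7 rungs, each 36 mm deep and 26 mm tall, span between the inner faces of the rails, front faces flush with the rails. The lowest rung's underside is at z = 153 mm and rungs are spaced 272 mm apart (underside to underside).


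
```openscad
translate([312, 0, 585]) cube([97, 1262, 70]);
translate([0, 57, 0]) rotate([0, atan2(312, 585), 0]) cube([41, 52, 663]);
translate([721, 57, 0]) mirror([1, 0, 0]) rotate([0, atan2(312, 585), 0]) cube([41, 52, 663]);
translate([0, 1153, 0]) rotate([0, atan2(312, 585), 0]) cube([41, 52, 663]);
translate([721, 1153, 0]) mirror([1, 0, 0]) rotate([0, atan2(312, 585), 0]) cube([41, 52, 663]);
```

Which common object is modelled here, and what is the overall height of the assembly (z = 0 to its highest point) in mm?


A sawhorse. The overall height is 655 mm.

A beam across two mirrored pairs of raked legs — a sawhorse. The beam's underside is at z = 585 (matching the legs' vertical rise in atan2(312, 585)) and the beam is 70 mm tall, so its top is at 585 + 70 = 655 mm. The raked legs top out at the beam's underside, so that is the highest point.


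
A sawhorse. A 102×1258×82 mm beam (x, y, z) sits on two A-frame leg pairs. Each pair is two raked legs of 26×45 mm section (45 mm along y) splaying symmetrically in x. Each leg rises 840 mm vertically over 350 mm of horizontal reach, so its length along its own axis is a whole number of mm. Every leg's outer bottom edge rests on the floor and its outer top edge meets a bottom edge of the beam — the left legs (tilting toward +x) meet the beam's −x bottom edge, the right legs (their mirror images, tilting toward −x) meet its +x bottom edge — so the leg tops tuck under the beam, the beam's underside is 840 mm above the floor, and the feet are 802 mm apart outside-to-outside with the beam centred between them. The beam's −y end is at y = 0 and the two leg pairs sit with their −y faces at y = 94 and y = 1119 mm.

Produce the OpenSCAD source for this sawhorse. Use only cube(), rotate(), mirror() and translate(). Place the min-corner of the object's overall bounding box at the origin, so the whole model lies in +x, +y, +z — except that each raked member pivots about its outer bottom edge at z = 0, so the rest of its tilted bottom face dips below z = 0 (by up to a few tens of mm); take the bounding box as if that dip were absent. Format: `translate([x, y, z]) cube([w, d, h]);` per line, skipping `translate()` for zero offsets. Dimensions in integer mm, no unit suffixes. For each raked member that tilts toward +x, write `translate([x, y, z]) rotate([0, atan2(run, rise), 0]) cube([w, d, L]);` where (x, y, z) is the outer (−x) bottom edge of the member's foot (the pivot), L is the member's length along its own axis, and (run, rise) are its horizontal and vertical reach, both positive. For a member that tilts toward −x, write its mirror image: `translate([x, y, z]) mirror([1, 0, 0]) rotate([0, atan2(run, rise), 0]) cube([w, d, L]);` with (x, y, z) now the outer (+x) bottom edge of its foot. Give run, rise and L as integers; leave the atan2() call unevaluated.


// leg length = √(350² + 840²) = 910
// right-leg outer foot x = 2·350 + 102 = 802
// beam min-corner = (350, 0, 840)
translate([350, 0, 840]) cube([102, 1258, 82]);
translate([0, 94, 0]) rotate([0, atan2(350, 840), 0]) cube([26, 45, 910]);
translate([802, 94, 0]) mirror([1, 0, 0]) rotate([0, atan2(350, 840), 0]) cube([26, 45, 910]);
translate([0, 1119, 0]) rotate([0, atan2(350, 840), 0]) cube([26, 45, 910]);
translate([802, 1119, 0]) mirror([1, 0, 0]) rotate([0, atan2(350, 840), 0]) cube([26, 45, 910]);


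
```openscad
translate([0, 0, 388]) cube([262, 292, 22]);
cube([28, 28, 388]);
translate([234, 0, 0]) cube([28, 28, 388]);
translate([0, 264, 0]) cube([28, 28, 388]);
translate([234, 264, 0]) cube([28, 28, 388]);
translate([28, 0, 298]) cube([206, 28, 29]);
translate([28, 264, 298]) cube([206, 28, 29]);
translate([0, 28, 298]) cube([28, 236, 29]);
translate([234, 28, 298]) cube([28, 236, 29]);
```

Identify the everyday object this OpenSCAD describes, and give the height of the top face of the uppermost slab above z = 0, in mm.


A stool. The seat height is 410 mm.

A 262×292×22 slab at z = 388 on four corner posts — a stool. The seat top is 388 + 22 = 410 mm.


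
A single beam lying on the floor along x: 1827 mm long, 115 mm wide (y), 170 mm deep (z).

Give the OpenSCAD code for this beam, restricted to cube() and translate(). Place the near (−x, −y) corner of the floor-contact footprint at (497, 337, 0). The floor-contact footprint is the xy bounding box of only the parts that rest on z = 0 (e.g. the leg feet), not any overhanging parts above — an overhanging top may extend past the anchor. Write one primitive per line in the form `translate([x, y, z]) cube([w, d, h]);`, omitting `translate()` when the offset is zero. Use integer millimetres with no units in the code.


translate([497, 337, 0]) cube([1827, 115, 170]);


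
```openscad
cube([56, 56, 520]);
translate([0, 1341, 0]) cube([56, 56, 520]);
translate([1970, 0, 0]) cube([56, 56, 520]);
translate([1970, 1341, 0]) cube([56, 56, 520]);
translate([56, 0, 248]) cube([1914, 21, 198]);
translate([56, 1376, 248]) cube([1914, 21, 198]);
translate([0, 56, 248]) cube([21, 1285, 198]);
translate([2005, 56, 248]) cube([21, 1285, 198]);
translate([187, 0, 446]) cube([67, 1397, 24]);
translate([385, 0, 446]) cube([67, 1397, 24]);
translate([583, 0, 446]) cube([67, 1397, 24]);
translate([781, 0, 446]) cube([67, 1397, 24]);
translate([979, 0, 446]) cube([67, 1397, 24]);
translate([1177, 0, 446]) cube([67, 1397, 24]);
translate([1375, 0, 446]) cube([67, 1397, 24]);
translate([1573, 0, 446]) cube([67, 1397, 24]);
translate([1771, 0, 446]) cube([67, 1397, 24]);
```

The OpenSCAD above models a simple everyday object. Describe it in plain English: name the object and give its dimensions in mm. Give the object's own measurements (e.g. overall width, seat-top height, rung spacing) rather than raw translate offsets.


A bed frame 2026 mm long (x) by 1397 mm wide (y). Four 56×56 mm corner posts, 520 mm tall, at the corners of the footprint. Four rails of 21 mm thickness and 198 mm height run between adjacent posts with their undersides at z = 248 mm, their outer faces flush with the outside of the frame (the two x-running rails run between the posts' inner faces; the two y-running rails run between the posts' inner faces). 9 slats, each 67 mm wide (x) and 24 mm thick, lie across the top of the two x-running rails, running the full 1397 mm width of the frame in y; along x they sit between the end posts with a 131 mm gap after the −x posts and between neighbouring slats, leaving 132 mm before the +x posts.


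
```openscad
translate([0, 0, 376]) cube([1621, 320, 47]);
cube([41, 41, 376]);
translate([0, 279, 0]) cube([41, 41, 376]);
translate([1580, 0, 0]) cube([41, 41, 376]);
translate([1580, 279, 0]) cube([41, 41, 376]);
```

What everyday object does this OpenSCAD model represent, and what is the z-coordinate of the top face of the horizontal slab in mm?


A bench. The seat-top height is 423 mm.

A long slab on four corner posts — a bench. The slab sits at z = 376 with thickness 47, so the top is 376 + 47 = 423 mm.


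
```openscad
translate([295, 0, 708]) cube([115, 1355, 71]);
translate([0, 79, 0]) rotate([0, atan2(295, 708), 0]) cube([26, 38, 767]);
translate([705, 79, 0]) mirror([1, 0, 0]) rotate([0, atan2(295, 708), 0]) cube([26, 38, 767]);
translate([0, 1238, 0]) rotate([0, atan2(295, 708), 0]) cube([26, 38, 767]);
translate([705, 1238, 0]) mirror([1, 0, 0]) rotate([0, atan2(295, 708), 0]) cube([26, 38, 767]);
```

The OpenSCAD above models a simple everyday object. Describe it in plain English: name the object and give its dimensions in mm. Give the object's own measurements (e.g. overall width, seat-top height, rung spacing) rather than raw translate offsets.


A sawhorse. A 115×1355×71 mm beam (x, y, z) sits on two A-frame leg pairs. Each pair is two raked legs of 26×38 mm section (38 mm along y) splaying symmetrically in x. Each leg rises 708 mm vertically over 295 mm of horizontal reach and is 767 mm long along its own axis. Every leg's outer bottom edge rests on the floor and its outer top edge meets a bottom edge of the beam — the left legs (tilting toward +x) meet the beam's −x bottom edge, the right legs (their mirror images, tilting toward −x) meet its +x bottom edge — so the leg tops tuck under the beam, the beam's underside is 708 mm above the floor, and the feet are 705 mm apart outside-to-outside with the beam centred between them. The two leg pairs are set in 79 mm from either end of the beam.


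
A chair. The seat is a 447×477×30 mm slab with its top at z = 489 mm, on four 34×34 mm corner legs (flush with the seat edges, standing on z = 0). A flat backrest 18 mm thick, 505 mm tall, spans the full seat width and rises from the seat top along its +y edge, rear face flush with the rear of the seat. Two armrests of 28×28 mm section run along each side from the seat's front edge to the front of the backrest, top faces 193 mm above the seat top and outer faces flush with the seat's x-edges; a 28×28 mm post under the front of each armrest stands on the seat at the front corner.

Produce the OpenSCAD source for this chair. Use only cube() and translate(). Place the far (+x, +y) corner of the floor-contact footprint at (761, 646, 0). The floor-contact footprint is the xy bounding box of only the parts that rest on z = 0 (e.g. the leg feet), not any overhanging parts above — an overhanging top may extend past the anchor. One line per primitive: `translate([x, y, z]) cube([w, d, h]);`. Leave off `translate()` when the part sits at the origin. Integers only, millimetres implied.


// leg_h = 489 - 30 = 459
// arm post h = 193 - 28 = 165
translate([314, 169, 459]) cube([447, 477, 30]);
translate([314, 169, 0]) cube([34, 34, 459]);
translate([727, 169, 0]) cube([34, 34, 459]);
translate([314, 612, 0]) cube([34, 34, 459]);
translate([727, 612, 0]) cube([34, 34, 459]);
translate([314, 628, 489]) cube([447, 18, 505]);
translate([314, 169, 654]) cube([28, 459, 28]);
translate([733, 169, 654]) cube([28, 459, 28]);
translate([314, 169, 489]) cube([28, 28, 165]);
translate([733, 169, 489]) cube([28, 28, 165]);


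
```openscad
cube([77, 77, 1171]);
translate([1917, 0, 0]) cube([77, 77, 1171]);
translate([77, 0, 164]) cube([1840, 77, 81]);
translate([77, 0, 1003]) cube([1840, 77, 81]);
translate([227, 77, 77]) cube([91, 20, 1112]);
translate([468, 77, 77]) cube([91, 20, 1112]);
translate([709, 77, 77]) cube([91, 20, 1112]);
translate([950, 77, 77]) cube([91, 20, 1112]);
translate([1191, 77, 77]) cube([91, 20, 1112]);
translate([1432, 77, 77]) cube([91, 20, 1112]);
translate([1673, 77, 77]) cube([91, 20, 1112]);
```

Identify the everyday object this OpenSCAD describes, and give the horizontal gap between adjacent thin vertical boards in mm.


A fence section. The picket gap is 150 mm.

Two posts, two rails, 7 pickets — a fence section. Span 1840 mm holds 7 pickets of 91 mm with 8 equal gaps: ⌊(1840 − 7·91) / 8⌋ = 150 mm.


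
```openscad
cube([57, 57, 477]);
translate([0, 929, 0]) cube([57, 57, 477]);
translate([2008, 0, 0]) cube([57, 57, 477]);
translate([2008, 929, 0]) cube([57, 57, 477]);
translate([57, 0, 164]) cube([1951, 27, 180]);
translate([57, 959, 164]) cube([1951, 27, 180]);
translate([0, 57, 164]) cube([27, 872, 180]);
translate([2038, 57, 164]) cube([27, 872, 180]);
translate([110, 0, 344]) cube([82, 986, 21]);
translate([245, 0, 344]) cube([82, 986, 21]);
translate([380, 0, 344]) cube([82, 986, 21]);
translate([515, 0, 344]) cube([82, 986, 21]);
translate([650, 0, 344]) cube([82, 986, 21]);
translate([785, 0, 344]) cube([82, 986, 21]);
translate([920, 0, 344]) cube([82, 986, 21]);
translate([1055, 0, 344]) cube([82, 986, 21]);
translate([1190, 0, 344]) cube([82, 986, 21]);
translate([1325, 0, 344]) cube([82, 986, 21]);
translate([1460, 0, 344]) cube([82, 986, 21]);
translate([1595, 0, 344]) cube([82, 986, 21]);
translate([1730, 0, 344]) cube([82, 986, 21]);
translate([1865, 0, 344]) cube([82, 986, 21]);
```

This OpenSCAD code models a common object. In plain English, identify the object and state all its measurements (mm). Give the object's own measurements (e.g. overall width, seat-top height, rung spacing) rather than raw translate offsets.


A bed frame 2065 mm long (x) by 986 mm wide (y). Four 57×57 mm corner posts, 477 mm tall, at the corners of the footprint. Four rails of 27 mm thickness and 180 mm height run between adjacent posts with their undersides at z = 164 mm, their outer faces flush with the outside of the frame (the two x-running rails run between the posts' inner faces; the two y-running rails run between the posts' inner faces). 14 slats, each 82 mm wide (x) and 21 mm thick, lie across the top of the two x-running rails, running the full 986 mm width of the frame in y; along x they sit between the end posts with a 53 mm gap after the −x posts and between neighbouring slats, leaving 61 mm before the +x posts.


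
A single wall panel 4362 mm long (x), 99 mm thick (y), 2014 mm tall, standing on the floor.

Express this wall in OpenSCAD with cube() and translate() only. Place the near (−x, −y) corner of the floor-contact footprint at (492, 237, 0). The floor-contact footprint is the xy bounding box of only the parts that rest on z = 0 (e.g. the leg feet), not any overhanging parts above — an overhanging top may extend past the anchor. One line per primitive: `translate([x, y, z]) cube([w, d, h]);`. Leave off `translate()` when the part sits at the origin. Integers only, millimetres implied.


translate([492, 237, 0]) cube([4362, 99, 2014]);


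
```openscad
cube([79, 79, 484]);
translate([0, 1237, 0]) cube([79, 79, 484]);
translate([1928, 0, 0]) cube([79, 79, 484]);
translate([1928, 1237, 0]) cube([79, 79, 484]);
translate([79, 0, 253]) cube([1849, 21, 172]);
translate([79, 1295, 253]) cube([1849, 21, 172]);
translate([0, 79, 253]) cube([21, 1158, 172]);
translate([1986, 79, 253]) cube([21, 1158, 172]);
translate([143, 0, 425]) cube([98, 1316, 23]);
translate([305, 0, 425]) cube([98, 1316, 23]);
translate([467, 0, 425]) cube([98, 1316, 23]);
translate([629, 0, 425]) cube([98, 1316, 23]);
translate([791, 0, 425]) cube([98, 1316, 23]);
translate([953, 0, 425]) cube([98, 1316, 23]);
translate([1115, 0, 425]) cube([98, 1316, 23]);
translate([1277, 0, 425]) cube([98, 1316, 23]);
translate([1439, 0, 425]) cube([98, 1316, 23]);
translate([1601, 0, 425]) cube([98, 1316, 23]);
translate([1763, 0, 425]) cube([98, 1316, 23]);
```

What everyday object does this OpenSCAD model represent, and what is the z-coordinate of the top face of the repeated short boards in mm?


A bed frame. The slat-top height is 448 mm.

Four posts, four rails, and a row of slats — a bed frame. Slats sit on the rails at z = 253 + 172 = 425; with slat thickness 23, the top is 448 mm.


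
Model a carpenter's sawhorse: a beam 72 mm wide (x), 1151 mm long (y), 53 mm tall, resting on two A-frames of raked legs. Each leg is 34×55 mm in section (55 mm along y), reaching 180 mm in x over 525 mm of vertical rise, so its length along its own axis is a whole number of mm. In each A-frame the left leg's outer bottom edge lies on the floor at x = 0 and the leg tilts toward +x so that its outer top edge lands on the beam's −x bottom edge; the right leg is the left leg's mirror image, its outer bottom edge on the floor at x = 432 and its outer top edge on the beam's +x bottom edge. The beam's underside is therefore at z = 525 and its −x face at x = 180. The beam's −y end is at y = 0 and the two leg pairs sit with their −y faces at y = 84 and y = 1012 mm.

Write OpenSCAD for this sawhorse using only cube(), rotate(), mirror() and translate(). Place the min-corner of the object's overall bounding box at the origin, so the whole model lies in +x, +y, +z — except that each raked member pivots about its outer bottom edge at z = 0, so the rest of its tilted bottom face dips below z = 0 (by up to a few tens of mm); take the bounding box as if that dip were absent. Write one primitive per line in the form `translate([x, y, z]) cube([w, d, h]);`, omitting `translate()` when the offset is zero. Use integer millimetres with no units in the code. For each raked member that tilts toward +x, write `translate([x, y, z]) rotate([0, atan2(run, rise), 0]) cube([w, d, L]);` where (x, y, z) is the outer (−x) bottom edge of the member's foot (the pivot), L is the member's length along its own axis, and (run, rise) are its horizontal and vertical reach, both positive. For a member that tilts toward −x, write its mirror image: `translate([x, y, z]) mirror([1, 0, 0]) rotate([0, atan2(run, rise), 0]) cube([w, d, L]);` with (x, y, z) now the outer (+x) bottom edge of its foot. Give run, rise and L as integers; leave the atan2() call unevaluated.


// leg length = √(180² + 525²) = 555
// right-leg outer foot x = 2·180 + 72 = 432
// beam min-corner = (180, 0, 525)
translate([180, 0, 525]) cube([72, 1151, 53]);
translate([0, 84, 0]) rotate([0, atan2(180, 525), 0]) cube([34, 55, 555]);
translate([432, 84, 0]) mirror([1, 0, 0]) rotate([0, atan2(180, 525), 0]) cube([34, 55, 555]);
translate([0, 1012, 0]) rotate([0, atan2(180, 525), 0]) cube([34, 55, 555]);
translate([432, 1012, 0]) mirror([1, 0, 0]) rotate([0, atan2(180, 525), 0]) cube([34, 55, 555]);


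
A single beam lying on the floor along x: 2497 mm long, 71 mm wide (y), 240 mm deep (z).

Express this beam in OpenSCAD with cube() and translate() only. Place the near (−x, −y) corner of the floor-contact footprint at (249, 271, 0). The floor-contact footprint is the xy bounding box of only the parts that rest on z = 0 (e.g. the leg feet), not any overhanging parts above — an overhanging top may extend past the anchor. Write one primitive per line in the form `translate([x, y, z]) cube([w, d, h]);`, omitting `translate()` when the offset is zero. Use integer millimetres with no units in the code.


translate([249, 271, 0]) cube([2497, 71, 240]);


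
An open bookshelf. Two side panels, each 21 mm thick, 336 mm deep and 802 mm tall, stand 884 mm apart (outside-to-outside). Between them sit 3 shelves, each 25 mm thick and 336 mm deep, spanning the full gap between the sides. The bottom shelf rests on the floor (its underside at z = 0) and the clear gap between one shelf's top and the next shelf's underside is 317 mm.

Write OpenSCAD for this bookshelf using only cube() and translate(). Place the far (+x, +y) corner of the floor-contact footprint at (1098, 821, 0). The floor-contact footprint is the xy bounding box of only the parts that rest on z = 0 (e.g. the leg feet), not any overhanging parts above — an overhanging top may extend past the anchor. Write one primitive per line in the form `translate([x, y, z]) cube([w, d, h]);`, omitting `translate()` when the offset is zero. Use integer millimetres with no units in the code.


translate([214, 485, 0]) cube([21, 336, 802]);
translate([1077, 485, 0]) cube([21, 336, 802]);
translate([235, 485, 0]) cube([842, 336, 25]);
translate([235, 485, 342]) cube([842, 336, 25]);
translate([235, 485, 684]) cube([842, 336, 25]);


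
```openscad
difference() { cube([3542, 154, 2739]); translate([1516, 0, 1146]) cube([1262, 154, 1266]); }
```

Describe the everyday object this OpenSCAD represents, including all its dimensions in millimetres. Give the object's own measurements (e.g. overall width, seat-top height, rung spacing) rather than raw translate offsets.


A wall 3542 mm long (x), 154 mm thick (y), 2739 mm tall, with a rectangular window opening cut through it. The opening is 1262 mm wide and 1266 mm tall; its sill is at z = 1146 mm and its near (−x) edge is 1516 mm from the wall's −x end. The opening passes through the full wall thickness.


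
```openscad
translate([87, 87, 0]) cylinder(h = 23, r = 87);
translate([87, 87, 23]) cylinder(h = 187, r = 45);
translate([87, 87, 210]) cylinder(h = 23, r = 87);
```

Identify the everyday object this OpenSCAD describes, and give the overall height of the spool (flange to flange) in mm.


A spool. The overall height is 233 mm.

Three coaxial cylinders, large–small–large — a spool. Two 23 mm flanges and a 187 mm core give 23 + 187 + 23 = 233 mm.


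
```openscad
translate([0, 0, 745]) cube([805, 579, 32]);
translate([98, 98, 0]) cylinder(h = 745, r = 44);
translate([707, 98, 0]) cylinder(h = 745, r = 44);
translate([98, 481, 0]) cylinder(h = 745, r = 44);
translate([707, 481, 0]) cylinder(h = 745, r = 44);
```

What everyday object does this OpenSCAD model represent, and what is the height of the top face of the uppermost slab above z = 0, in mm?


A table. The table height is 777 mm.

A 805×579×32 slab sits at z = 745 on four Ø88 mm round legs — a table. The top surface is at 745 + 32 = 777 mm.


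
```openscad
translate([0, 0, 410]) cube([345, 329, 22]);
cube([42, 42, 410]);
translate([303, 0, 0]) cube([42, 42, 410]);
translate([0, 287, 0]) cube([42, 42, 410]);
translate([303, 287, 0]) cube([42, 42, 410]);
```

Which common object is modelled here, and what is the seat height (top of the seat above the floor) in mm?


A stool. The seat height is 432 mm.

A 345×329×22 slab at z = 410 on four corner posts — a stool. The seat top is 410 + 22 = 432 mm.


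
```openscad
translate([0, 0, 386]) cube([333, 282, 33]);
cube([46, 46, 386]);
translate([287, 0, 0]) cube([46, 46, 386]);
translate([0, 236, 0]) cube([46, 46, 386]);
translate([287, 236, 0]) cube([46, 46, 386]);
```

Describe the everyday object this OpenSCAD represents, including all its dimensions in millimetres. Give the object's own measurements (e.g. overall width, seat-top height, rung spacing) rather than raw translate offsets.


A four-legged stool. The seat is a 333×282×33 mm slab whose top surface is at z = 419 mm; four square legs, each 46×46 mm in cross-section, run from the floor (z = 0) to the underside of the seat, each flush with a corner of the seat.


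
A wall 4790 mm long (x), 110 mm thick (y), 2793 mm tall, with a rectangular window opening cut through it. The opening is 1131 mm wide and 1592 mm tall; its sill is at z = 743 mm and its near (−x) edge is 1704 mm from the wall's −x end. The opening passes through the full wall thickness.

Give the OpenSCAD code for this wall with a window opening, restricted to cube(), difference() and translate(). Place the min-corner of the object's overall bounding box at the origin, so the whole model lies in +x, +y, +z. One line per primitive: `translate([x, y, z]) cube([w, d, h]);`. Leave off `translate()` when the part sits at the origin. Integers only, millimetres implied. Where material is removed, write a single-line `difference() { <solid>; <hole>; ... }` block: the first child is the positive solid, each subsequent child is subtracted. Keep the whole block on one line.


difference() { cube([4790, 110, 2793]); translate([1704, 0, 743]) cube([1131, 110, 1592]); }
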